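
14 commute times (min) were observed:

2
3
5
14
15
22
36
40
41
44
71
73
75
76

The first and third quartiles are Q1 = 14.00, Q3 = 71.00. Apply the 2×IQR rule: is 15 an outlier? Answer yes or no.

no

IQR = Q3 − Q1 = 71.00 − 14.00 = 57.00.
Lower fence = Q1 − 2·IQR = 14.00 − 114.00 = -100.00.
Upper fence = Q3 + 2·IQR = 71.00 + 114.00 = 185.00.
15 lies within [-100.00, 185.00].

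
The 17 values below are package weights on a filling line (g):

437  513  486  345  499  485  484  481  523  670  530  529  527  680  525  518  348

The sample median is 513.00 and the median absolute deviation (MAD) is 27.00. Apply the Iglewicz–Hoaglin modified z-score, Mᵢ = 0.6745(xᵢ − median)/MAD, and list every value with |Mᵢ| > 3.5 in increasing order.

345, 348, 670, 680

|Mᵢ| > 3.5 ⇔ |xᵢ − 513.00| > 3.5·27.00/0.6745 = 140.10.
So outliers lie outside [372.90, 653.10].
345: M = -4.20 → outlier.
348: M = -4.12 → outlier.
670: M = 3.92 → outlier.
680: M = 4.17 → outlier.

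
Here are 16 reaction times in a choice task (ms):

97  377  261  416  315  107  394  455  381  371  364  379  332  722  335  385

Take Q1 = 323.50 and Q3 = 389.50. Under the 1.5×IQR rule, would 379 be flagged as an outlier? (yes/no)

no

IQR = Q3 − Q1 = 389.50 − 323.50 = 66.00.
Lower fence = Q1 − 1.5·IQR = 323.50 − 99.00 = 224.50.
Upper fence = Q3 + 1.5·IQR = 389.50 + 99.00 = 488.50.
379 lies within [224.50, 488.50].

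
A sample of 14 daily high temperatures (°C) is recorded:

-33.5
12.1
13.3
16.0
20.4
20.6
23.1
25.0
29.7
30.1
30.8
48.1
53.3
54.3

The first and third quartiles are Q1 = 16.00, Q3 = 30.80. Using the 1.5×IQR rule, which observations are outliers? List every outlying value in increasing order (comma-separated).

IQR = Q3 − Q1 = 30.80 − 16.00 = 14.80.
Lower fence = Q1 − 1.5·IQR = 16.00 − 22.20 = -6.20.
Upper fence = Q3 + 1.5·IQR = 30.80 + 22.20 = 53.00.
-33.5 < -6.20 → outlier.
53.3 > 53.00 → outlier.
54.3 > 53.00 → outlier.
All remaining values lie within [-6.20, 53.00].

-33.5, 53.3, 54.3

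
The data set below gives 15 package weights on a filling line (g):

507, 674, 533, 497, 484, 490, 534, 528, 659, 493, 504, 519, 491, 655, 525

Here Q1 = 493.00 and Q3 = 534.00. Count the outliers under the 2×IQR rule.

IQR = 41.00; fences at 493.00 − 82.00 = 411.00 and 534.00 + 82.00 = 616.00.
Outside the cutoffs: 655, 659, 674.

3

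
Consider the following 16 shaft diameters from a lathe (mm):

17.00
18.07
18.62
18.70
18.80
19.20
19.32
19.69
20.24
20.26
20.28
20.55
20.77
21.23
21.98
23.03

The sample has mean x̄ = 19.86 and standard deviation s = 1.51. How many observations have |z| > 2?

Cutoffs: x̄ ± 2s = [16.84, 22.88].
Outside the cutoffs: 23.03.

1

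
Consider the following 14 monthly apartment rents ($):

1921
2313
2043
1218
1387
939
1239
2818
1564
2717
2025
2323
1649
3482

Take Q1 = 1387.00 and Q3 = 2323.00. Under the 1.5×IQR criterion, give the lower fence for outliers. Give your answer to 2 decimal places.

IQR = Q3 − Q1 = 2323.00 − 1387.00 = 936.00.
Lower fence = Q1 − 1.5·IQR = 1387.00 − 1404.00 = -17.00.
Upper fence = Q3 + 1.5·IQR = 2323.00 + 1404.00 = 3727.00.

-17.00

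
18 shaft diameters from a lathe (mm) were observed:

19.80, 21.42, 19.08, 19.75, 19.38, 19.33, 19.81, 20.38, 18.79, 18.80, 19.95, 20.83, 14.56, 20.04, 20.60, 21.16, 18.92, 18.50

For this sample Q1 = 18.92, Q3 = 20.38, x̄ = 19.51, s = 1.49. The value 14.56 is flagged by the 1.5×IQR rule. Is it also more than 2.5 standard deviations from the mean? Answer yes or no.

z = (14.56 − 19.51) / 1.49 = -3.32.
|z| = 3.32 > 2.5.

yes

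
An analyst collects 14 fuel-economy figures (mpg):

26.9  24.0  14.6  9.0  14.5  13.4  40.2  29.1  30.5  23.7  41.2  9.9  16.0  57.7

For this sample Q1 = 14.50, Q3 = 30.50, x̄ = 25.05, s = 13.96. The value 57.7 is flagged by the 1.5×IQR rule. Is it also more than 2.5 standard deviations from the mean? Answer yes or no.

z = (57.7 − 25.05) / 13.96 = 2.34.
|z| = 2.34 ≤ 2.5.

no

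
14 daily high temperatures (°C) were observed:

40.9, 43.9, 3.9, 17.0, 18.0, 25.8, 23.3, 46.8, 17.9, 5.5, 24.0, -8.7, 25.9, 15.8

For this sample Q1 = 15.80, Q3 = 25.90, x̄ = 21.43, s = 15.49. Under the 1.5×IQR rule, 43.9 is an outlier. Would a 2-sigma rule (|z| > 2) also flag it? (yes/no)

no

z = (43.9 − 21.43) / 15.49 = 1.45.
|z| = 1.45 ≤ 2.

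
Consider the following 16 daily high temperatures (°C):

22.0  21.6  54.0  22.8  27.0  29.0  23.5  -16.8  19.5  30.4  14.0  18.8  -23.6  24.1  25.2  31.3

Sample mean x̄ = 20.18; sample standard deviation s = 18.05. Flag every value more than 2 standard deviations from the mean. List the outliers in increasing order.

Cutoffs at x̄ ± 2s: 20.18 ± 2·18.05 = [-15.92, 56.28].
-23.6: z = -2.43, |z| > 2 → outlier.
-16.8: z = -2.05, |z| > 2 → outlier.
Every other value lies within [-15.92, 56.28].

-23.6, -16.8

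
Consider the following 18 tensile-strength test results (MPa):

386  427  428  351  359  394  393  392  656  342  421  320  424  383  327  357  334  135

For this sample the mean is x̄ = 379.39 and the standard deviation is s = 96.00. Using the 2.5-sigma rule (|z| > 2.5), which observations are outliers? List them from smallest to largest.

Cutoffs at x̄ ± 2.5s: 379.39 ± 2.5·96.00 = [139.39, 619.39].
135: z = -2.55, |z| > 2.5 → outlier.
656: z = 2.88, |z| > 2.5 → outlier.
Every other value lies within [139.39, 619.39].

135, 656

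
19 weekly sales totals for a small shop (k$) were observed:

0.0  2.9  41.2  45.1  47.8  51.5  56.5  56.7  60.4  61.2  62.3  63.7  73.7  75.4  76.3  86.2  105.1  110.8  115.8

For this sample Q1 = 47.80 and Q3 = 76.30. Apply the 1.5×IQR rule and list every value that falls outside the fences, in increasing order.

0.0, 2.9

IQR = Q3 − Q1 = 76.30 − 47.80 = 28.50.
Lower fence = Q1 − 1.5·IQR = 47.80 − 42.75 = 5.05.
Upper fence = Q3 + 1.5·IQR = 76.30 + 42.75 = 119.05.
0.0 < 5.05 → outlier.
2.9 < 5.05 → outlier.
All remaining values lie within [5.05, 119.05].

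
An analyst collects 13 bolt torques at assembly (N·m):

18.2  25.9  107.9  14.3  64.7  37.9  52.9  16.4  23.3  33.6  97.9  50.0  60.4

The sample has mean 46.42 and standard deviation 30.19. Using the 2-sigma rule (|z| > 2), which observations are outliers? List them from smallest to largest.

107.9

Cutoffs at x̄ ± 2s: 46.42 ± 2·30.19 = [-13.96, 106.80].
107.9: z = 2.04, |z| > 2 → outlier.
Every other value lies within [-13.96, 106.80].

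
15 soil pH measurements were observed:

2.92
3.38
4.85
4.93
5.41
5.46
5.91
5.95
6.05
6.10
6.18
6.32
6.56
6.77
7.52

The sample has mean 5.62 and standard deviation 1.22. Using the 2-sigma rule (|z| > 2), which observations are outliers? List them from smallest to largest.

Cutoffs at x̄ ± 2s: 5.62 ± 2·1.22 = [3.18, 8.06].
2.92: z = -2.21, |z| > 2 → outlier.
Every other value lies within [3.18, 8.06].

2.92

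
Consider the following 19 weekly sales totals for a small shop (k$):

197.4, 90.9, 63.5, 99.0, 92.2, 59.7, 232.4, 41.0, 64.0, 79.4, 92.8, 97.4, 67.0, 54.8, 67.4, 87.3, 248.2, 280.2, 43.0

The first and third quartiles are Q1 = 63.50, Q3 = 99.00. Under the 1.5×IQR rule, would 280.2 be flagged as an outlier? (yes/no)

IQR = Q3 − Q1 = 99.00 − 63.50 = 35.50.
Lower fence = Q1 − 1.5·IQR = 63.50 − 53.25 = 10.25.
Upper fence = Q3 + 1.5·IQR = 99.00 + 53.25 = 152.25.
280.2 lies above the upper fence.

yes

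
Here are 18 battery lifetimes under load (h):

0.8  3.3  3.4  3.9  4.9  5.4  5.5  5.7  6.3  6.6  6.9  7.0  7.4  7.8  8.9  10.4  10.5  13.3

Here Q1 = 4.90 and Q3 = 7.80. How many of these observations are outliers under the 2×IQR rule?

IQR = 2.90; fences at 4.90 − 5.80 = -0.90 and 7.80 + 5.80 = 13.60.
Every value lies within the cutoffs.

0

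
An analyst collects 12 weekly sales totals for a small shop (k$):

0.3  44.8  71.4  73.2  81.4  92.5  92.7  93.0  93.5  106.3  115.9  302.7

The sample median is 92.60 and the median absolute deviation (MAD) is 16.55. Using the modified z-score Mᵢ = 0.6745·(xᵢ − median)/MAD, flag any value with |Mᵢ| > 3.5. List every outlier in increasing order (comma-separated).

0.3, 302.7

|Mᵢ| > 3.5 ⇔ |xᵢ − 92.60| > 3.5·16.55/0.6745 = 85.88.
So outliers lie outside [6.72, 178.48].
0.3: M = -3.76 → outlier.
302.7: M = 8.56 → outlier.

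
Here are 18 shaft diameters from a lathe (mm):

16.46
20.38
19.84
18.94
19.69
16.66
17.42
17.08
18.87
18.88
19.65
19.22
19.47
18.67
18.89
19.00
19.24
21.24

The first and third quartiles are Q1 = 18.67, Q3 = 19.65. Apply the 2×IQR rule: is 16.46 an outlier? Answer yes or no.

yes

IQR = Q3 − Q1 = 19.65 − 18.67 = 0.98.
Lower fence = Q1 − 2·IQR = 18.67 − 1.96 = 16.71.
Upper fence = Q3 + 2·IQR = 19.65 + 1.96 = 21.61.
16.46 lies below the lower fence.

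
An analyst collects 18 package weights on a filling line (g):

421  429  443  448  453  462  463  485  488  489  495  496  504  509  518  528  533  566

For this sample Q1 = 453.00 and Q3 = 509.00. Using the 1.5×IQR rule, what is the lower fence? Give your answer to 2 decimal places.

369.00

IQR = Q3 − Q1 = 509.00 − 453.00 = 56.00.
Lower fence = Q1 − 1.5·IQR = 453.00 − 84.00 = 369.00.
Upper fence = Q3 + 1.5·IQR = 509.00 + 84.00 = 593.00.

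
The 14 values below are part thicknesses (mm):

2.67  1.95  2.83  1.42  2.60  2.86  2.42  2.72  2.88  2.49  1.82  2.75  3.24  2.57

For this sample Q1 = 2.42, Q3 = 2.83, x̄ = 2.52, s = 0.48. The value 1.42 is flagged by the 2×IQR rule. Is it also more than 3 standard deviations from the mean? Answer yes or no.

z = (1.42 − 2.52) / 0.48 = -2.29.
|z| = 2.29 ≤ 3.

no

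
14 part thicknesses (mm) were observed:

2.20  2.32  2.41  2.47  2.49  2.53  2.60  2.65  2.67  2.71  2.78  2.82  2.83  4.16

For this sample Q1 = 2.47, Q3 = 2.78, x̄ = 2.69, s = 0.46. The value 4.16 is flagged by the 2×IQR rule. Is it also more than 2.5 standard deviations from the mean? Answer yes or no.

z = (4.16 − 2.69) / 0.46 = 3.20.
|z| = 3.20 > 2.5.

yes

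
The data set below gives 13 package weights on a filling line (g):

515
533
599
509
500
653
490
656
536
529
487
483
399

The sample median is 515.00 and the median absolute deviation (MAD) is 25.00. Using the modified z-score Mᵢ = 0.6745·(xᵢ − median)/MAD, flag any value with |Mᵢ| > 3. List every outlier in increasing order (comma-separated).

399, 653, 656

|Mᵢ| > 3 ⇔ |xᵢ − 515.00| > 3·25.00/0.6745 = 111.19.
So outliers lie outside [403.81, 626.19].
399: M = -3.13 → outlier.
653: M = 3.72 → outlier.
656: M = 3.80 → outlier.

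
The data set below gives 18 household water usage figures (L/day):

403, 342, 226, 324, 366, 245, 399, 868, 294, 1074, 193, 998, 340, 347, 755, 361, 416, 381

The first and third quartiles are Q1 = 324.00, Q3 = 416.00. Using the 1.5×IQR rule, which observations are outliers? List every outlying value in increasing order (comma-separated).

IQR = Q3 − Q1 = 416.00 − 324.00 = 92.00.
Lower fence = Q1 − 1.5·IQR = 324.00 − 138.00 = 186.00.
Upper fence = Q3 + 1.5·IQR = 416.00 + 138.00 = 554.00.
755 > 554.00 → outlier.
868 > 554.00 → outlier.
998 > 554.00 → outlier.
1074 > 554.00 → outlier.
All remaining values lie within [186.00, 554.00].

755, 868, 998, 1074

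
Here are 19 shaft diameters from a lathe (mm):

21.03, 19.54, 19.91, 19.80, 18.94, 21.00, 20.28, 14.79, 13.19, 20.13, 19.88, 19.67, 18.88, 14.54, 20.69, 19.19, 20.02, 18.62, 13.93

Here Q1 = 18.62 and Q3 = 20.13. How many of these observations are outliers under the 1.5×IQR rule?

4

IQR = 1.51; fences at 18.62 − 2.265 = 16.355 and 20.13 + 2.265 = 22.395.
Outside the cutoffs: 13.19, 13.93, 14.54, 14.79.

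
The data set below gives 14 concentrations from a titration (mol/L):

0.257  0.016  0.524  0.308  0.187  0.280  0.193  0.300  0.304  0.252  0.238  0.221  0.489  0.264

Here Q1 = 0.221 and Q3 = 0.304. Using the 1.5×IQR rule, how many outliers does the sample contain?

3

IQR = 0.083; fences at 0.221 − 0.1245 = 0.0965 and 0.304 + 0.1245 = 0.4285.
Outside the cutoffs: 0.016, 0.489, 0.524.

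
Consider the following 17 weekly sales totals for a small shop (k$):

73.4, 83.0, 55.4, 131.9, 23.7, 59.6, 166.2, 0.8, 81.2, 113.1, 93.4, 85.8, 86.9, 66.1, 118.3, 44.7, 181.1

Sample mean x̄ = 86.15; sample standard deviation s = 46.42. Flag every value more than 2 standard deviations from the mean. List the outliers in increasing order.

181.1

Cutoffs at x̄ ± 2s: 86.15 ± 2·46.42 = [-6.69, 178.99].
181.1: z = 2.05, |z| > 2 → outlier.
Every other value lies within [-6.69, 178.99].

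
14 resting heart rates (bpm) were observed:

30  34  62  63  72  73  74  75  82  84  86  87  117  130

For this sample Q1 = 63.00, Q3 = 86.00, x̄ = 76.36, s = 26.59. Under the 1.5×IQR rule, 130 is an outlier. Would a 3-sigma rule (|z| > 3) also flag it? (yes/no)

z = (130 − 76.36) / 26.59 = 2.02.
|z| = 2.02 ≤ 3.

no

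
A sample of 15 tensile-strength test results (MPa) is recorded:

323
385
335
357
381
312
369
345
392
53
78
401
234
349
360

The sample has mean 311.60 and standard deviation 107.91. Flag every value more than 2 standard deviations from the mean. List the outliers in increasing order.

53, 78

Cutoffs at x̄ ± 2s: 311.60 ± 2·107.91 = [95.78, 527.42].
53: z = -2.40, |z| > 2 → outlier.
78: z = -2.16, |z| > 2 → outlier.
Every other value lies within [95.78, 527.42].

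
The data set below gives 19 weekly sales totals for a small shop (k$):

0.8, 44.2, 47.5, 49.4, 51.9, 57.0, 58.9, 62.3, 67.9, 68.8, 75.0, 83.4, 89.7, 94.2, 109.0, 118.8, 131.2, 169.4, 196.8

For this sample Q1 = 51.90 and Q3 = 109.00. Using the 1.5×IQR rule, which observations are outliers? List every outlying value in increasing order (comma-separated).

196.8

IQR = Q3 − Q1 = 109.00 − 51.90 = 57.10.
Lower fence = Q1 − 1.5·IQR = 51.90 − 85.65 = -33.75.
Upper fence = Q3 + 1.5·IQR = 109.00 + 85.65 = 194.65.
196.8 > 194.65 → outlier.
All remaining values lie within [-33.75, 194.65].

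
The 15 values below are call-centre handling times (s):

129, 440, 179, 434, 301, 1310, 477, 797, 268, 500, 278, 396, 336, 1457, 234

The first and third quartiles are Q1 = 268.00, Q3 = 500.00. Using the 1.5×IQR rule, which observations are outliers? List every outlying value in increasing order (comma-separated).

1310, 1457

IQR = Q3 − Q1 = 500.00 − 268.00 = 232.00.
Lower fence = Q1 − 1.5·IQR = 268.00 − 348.00 = -80.00.
Upper fence = Q3 + 1.5·IQR = 500.00 + 348.00 = 848.00.
1310 > 848.00 → outlier.
1457 > 848.00 → outlier.
All remaining values lie within [-80.00, 848.00].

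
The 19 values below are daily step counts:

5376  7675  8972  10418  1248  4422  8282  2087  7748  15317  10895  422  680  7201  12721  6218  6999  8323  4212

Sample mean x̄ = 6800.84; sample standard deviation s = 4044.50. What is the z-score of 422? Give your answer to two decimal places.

z = (422 − 6800.84) / 4044.50 = -1.58.

-1.58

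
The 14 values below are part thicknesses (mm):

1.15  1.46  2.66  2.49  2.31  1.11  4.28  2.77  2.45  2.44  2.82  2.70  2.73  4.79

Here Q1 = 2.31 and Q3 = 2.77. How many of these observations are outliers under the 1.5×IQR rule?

IQR = 0.46; fences at 2.31 − 0.69 = 1.62 and 2.77 + 0.69 = 3.46.
Outside the cutoffs: 1.11, 1.15, 1.46, 4.28, 4.79.

5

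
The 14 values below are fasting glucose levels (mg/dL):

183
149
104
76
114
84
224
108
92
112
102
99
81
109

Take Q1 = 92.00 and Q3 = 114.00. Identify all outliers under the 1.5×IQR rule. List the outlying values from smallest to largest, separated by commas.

149, 183, 224

IQR = Q3 − Q1 = 114.00 − 92.00 = 22.00.
Lower fence = Q1 − 1.5·IQR = 92.00 − 33.00 = 59.00.
Upper fence = Q3 + 1.5·IQR = 114.00 + 33.00 = 147.00.
149 > 147.00 → outlier.
183 > 147.00 → outlier.
224 > 147.00 → outlier.
All remaining values lie within [59.00, 147.00].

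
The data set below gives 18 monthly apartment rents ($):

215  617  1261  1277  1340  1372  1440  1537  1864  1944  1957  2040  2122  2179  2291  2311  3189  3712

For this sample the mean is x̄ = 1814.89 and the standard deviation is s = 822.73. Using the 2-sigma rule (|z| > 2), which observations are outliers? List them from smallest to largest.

3712

Cutoffs at x̄ ± 2s: 1814.89 ± 2·822.73 = [169.43, 3460.35].
3712: z = 2.31, |z| > 2 → outlier.
Every other value lies within [169.43, 3460.35].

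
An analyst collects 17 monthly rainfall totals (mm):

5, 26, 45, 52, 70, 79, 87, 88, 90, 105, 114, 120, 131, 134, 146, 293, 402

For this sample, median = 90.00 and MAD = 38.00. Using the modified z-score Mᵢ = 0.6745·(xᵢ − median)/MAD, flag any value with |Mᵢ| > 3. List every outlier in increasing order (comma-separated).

|Mᵢ| > 3 ⇔ |xᵢ − 90.00| > 3·38.00/0.6745 = 169.01.
So outliers lie outside [-79.01, 259.01].
293: M = 3.60 → outlier.
402: M = 5.54 → outlier.

293, 402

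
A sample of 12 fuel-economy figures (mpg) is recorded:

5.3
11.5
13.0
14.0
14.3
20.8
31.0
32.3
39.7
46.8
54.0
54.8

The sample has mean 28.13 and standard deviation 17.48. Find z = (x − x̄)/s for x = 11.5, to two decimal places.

z = (11.5 − 28.13) / 17.48 = -0.95.

-0.95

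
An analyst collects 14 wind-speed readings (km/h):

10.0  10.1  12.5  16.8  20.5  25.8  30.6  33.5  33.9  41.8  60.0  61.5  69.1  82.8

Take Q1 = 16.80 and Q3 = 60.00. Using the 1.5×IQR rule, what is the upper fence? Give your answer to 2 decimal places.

IQR = Q3 − Q1 = 60.00 − 16.80 = 43.20.
Lower fence = Q1 − 1.5·IQR = 16.80 − 64.80 = -48.00.
Upper fence = Q3 + 1.5·IQR = 60.00 + 64.80 = 124.80.

124.80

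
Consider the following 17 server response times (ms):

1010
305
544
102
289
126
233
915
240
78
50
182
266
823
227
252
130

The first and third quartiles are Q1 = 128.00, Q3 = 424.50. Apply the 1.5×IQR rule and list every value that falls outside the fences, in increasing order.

915, 1010

IQR = Q3 − Q1 = 424.50 − 128.00 = 296.50.
Lower fence = Q1 − 1.5·IQR = 128.00 − 444.75 = -316.75.
Upper fence = Q3 + 1.5·IQR = 424.50 + 444.75 = 869.25.
915 > 869.25 → outlier.
1010 > 869.25 → outlier.
All remaining values lie within [-316.75, 869.25].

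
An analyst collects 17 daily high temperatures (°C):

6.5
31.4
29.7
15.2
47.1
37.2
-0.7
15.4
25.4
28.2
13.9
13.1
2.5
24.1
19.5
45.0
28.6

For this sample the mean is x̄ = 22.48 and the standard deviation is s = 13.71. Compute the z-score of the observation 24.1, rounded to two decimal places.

z = (24.1 − 22.48) / 13.71 = 0.12.

0.12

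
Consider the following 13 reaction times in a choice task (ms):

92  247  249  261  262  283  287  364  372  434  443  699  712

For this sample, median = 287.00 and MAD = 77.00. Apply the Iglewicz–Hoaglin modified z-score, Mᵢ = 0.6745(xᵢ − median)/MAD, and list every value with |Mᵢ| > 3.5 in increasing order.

699, 712

|Mᵢ| > 3.5 ⇔ |xᵢ − 287.00| > 3.5·77.00/0.6745 = 399.56.
So outliers lie outside [-112.56, 686.56].
699: M = 3.61 → outlier.
712: M = 3.72 → outlier.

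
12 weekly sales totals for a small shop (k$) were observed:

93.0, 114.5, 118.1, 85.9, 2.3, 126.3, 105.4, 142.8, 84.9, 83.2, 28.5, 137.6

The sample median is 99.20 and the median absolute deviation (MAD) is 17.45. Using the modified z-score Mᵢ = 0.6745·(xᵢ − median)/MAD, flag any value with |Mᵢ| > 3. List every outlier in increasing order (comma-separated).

2.3

|Mᵢ| > 3 ⇔ |xᵢ − 99.20| > 3·17.45/0.6745 = 77.61.
So outliers lie outside [21.59, 176.81].
2.3: M = -3.75 → outlier.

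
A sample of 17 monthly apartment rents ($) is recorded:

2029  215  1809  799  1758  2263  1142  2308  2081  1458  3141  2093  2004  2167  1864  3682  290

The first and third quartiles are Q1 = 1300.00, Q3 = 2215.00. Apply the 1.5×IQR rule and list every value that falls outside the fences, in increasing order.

IQR = Q3 − Q1 = 2215.00 − 1300.00 = 915.00.
Lower fence = Q1 − 1.5·IQR = 1300.00 − 1372.50 = -72.50.
Upper fence = Q3 + 1.5·IQR = 2215.00 + 1372.50 = 3587.50.
3682 > 3587.50 → outlier.
All remaining values lie within [-72.50, 3587.50].

3682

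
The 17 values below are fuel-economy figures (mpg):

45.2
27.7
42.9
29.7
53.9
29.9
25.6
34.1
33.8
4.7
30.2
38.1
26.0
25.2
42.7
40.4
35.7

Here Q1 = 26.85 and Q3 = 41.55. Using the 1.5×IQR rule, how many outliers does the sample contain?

IQR = 14.70; fences at 26.85 − 22.05 = 4.80 and 41.55 + 22.05 = 63.60.
Outside the cutoffs: 4.7.

1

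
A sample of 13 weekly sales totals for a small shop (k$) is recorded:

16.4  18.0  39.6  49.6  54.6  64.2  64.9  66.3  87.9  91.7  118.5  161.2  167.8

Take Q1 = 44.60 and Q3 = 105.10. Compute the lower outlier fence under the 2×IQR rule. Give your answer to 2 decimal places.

IQR = Q3 − Q1 = 105.10 − 44.60 = 60.50.
Lower fence = Q1 − 2·IQR = 44.60 − 121.00 = -76.40.
Upper fence = Q3 + 2·IQR = 105.10 + 121.00 = 226.10.

-76.40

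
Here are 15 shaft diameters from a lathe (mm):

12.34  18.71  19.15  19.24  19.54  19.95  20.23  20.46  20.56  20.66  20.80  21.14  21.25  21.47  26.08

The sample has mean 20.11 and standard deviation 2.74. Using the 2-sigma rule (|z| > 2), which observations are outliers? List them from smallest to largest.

Cutoffs at x̄ ± 2s: 20.11 ± 2·2.74 = [14.63, 25.59].
12.34: z = -2.84, |z| > 2 → outlier.
26.08: z = 2.18, |z| > 2 → outlier.
Every other value lies within [14.63, 25.59].

12.34, 26.08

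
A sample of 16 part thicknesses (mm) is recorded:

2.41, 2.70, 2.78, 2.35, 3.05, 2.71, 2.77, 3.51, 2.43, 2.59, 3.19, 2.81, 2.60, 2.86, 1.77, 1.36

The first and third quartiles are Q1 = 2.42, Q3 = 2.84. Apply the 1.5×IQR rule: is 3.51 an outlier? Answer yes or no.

IQR = Q3 − Q1 = 2.84 − 2.42 = 0.42.
Lower fence = Q1 − 1.5·IQR = 2.42 − 0.63 = 1.79.
Upper fence = Q3 + 1.5·IQR = 2.84 + 0.63 = 3.47.
3.51 lies above the upper fence.

yes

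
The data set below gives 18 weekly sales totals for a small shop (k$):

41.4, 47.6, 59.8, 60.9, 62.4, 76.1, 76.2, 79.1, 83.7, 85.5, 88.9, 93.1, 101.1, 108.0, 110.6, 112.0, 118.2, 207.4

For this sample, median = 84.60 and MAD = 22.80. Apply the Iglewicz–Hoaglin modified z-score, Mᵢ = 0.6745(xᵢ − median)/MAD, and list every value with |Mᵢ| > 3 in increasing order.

|Mᵢ| > 3 ⇔ |xᵢ − 84.60| > 3·22.80/0.6745 = 101.41.
So outliers lie outside [-16.81, 186.01].
207.4: M = 3.63 → outlier.

207.4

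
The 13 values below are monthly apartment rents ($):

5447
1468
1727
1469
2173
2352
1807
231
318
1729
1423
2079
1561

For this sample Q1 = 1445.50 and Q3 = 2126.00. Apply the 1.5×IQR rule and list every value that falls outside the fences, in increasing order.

IQR = Q3 − Q1 = 2126.00 − 1445.50 = 680.50.
Lower fence = Q1 − 1.5·IQR = 1445.50 − 1020.75 = 424.75.
Upper fence = Q3 + 1.5·IQR = 2126.00 + 1020.75 = 3146.75.
231 < 424.75 → outlier.
318 < 424.75 → outlier.
5447 > 3146.75 → outlier.
All remaining values lie within [424.75, 3146.75].

231, 318, 5447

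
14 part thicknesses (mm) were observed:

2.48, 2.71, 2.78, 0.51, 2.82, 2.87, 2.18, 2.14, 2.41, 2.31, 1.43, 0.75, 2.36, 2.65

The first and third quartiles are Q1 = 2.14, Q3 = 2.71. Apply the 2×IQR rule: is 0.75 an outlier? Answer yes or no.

yes

IQR = Q3 − Q1 = 2.71 − 2.14 = 0.57.
Lower fence = Q1 − 2·IQR = 2.14 − 1.14 = 1.00.
Upper fence = Q3 + 2·IQR = 2.71 + 1.14 = 3.85.
0.75 lies below the lower fence.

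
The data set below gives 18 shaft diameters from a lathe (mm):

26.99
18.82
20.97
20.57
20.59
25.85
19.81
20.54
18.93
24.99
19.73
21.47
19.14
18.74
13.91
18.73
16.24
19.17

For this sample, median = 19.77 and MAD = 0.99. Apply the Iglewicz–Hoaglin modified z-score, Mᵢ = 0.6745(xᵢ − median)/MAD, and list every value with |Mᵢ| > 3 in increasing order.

13.91, 24.99, 25.85, 26.99

|Mᵢ| > 3 ⇔ |xᵢ − 19.77| > 3·0.99/0.6745 = 4.40.
So outliers lie outside [15.37, 24.17].
13.91: M = -3.99 → outlier.
24.99: M = 3.56 → outlier.
25.85: M = 4.14 → outlier.
26.99: M = 4.92 → outlier.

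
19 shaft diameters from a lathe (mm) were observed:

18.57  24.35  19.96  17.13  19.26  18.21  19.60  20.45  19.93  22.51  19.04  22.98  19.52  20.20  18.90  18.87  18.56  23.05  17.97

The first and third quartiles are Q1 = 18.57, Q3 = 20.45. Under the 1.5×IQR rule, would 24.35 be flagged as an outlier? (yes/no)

yes

IQR = Q3 − Q1 = 20.45 − 18.57 = 1.88.
Lower fence = Q1 − 1.5·IQR = 18.57 − 2.82 = 15.75.
Upper fence = Q3 + 1.5·IQR = 20.45 + 2.82 = 23.27.
24.35 lies above the upper fence.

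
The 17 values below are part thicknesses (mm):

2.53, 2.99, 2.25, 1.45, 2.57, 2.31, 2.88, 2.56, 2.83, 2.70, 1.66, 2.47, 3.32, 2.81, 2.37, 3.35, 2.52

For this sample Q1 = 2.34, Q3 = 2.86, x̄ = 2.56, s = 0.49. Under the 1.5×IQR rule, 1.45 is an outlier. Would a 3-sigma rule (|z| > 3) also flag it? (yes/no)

z = (1.45 − 2.56) / 0.49 = -2.27.
|z| = 2.27 ≤ 3.

no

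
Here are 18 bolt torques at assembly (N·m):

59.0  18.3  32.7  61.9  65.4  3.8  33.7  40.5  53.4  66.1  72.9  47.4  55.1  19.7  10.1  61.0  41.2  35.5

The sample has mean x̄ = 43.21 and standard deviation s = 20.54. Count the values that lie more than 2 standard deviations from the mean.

0

Cutoffs: x̄ ± 2s = [2.13, 84.29].
Every value lies within the cutoffs.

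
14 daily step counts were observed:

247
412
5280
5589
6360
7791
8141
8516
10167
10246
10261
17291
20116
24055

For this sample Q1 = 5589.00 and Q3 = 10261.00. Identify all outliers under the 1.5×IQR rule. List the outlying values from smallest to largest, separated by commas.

17291, 20116, 24055

IQR = Q3 − Q1 = 10261.00 − 5589.00 = 4672.00.
Lower fence = Q1 − 1.5·IQR = 5589.00 − 7008.00 = -1419.00.
Upper fence = Q3 + 1.5·IQR = 10261.00 + 7008.00 = 17269.00.
17291 > 17269.00 → outlier.
20116 > 17269.00 → outlier.
24055 > 17269.00 → outlier.
All remaining values lie within [-1419.00, 17269.00].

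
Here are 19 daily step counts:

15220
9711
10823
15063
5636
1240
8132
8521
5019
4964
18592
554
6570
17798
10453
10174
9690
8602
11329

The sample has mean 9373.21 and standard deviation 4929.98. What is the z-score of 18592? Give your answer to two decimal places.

1.87

z = (18592 − 9373.21) / 4929.98 = 1.87.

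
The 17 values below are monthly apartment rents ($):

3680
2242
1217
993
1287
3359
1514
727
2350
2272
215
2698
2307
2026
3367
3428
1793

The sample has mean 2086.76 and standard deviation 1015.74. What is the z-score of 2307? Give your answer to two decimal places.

0.22

z = (2307 − 2086.76) / 1015.74 = 0.22.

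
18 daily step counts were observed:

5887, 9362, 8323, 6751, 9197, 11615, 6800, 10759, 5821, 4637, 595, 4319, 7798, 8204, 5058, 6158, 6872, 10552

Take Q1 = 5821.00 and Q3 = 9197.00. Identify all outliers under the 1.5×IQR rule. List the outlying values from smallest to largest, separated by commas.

IQR = Q3 − Q1 = 9197.00 − 5821.00 = 3376.00.
Lower fence = Q1 − 1.5·IQR = 5821.00 − 5064.00 = 757.00.
Upper fence = Q3 + 1.5·IQR = 9197.00 + 5064.00 = 14261.00.
595 < 757.00 → outlier.
All remaining values lie within [757.00, 14261.00].

595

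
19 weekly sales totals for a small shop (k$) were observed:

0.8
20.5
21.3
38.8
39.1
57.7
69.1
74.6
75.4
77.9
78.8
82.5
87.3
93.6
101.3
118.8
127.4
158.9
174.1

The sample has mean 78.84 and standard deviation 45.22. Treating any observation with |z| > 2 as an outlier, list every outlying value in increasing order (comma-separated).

174.1

Cutoffs at x̄ ± 2s: 78.84 ± 2·45.22 = [-11.60, 169.28].
174.1: z = 2.11, |z| > 2 → outlier.
Every other value lies within [-11.60, 169.28].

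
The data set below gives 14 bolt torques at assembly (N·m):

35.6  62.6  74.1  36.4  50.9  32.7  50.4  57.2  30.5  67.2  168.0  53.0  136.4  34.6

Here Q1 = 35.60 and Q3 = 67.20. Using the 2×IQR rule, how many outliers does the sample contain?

IQR = 31.60; fences at 35.60 − 63.20 = -27.60 and 67.20 + 63.20 = 130.40.
Outside the cutoffs: 136.4, 168.0.

2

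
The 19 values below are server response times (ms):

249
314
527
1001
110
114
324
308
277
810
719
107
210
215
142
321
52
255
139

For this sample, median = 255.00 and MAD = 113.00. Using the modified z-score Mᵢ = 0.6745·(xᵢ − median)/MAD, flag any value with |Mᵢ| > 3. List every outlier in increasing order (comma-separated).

|Mᵢ| > 3 ⇔ |xᵢ − 255.00| > 3·113.00/0.6745 = 502.59.
So outliers lie outside [-247.59, 757.59].
810: M = 3.31 → outlier.
1001: M = 4.45 → outlier.

810, 1001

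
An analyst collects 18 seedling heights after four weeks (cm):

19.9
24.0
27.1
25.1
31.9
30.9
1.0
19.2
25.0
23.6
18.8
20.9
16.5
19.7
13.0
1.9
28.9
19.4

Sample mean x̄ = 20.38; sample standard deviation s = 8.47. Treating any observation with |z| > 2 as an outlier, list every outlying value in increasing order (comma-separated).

1.0, 1.9

Cutoffs at x̄ ± 2s: 20.38 ± 2·8.47 = [3.44, 37.32].
1.0: z = -2.29, |z| > 2 → outlier.
1.9: z = -2.18, |z| > 2 → outlier.
Every other value lies within [3.44, 37.32].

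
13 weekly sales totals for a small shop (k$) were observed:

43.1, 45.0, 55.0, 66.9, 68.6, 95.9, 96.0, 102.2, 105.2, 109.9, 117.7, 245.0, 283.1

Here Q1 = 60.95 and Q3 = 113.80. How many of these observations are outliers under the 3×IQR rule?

1

IQR = 52.85; fences at 60.95 − 158.55 = -97.60 and 113.80 + 158.55 = 272.35.
Outside the cutoffs: 283.1.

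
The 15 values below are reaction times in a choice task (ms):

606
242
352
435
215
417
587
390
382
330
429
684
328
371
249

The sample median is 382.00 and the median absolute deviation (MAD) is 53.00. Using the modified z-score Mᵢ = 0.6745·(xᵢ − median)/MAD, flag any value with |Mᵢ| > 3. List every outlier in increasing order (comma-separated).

684

|Mᵢ| > 3 ⇔ |xᵢ − 382.00| > 3·53.00/0.6745 = 235.73.
So outliers lie outside [146.27, 617.73].
684: M = 3.84 → outlier.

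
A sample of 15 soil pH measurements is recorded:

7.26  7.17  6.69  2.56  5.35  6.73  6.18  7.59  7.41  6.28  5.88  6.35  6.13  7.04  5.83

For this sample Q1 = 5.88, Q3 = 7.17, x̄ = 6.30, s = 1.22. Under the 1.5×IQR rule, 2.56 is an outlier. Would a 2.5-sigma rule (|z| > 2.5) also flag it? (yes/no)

z = (2.56 − 6.30) / 1.22 = -3.07.
|z| = 3.07 > 2.5.

yes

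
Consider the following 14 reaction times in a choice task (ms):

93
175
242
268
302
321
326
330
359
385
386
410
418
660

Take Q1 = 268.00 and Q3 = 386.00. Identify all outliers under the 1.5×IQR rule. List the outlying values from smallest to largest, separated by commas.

660

IQR = Q3 − Q1 = 386.00 − 268.00 = 118.00.
Lower fence = Q1 − 1.5·IQR = 268.00 − 177.00 = 91.00.
Upper fence = Q3 + 1.5·IQR = 386.00 + 177.00 = 563.00.
660 > 563.00 → outlier.
All remaining values lie within [91.00, 563.00].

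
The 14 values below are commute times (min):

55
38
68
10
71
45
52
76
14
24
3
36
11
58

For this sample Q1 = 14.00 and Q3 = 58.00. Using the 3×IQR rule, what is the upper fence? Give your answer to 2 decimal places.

IQR = Q3 − Q1 = 58.00 − 14.00 = 44.00.
Lower fence = Q1 − 3·IQR = 14.00 − 132.00 = -118.00.
Upper fence = Q3 + 3·IQR = 58.00 + 132.00 = 190.00.

190.00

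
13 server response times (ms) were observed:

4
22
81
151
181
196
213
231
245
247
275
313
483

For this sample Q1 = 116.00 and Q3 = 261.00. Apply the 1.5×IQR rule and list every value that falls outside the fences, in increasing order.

IQR = Q3 − Q1 = 261.00 − 116.00 = 145.00.
Lower fence = Q1 − 1.5·IQR = 116.00 − 217.50 = -101.50.
Upper fence = Q3 + 1.5·IQR = 261.00 + 217.50 = 478.50.
483 > 478.50 → outlier.
All remaining values lie within [-101.50, 478.50].

483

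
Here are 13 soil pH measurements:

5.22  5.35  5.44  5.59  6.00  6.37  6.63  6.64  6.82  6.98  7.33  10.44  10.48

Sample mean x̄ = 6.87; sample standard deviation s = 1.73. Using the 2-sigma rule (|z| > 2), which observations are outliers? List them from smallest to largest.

10.44, 10.48

Cutoffs at x̄ ± 2s: 6.87 ± 2·1.73 = [3.41, 10.33].
10.44: z = 2.06, |z| > 2 → outlier.
10.48: z = 2.09, |z| > 2 → outlier.
Every other value lies within [3.41, 10.33].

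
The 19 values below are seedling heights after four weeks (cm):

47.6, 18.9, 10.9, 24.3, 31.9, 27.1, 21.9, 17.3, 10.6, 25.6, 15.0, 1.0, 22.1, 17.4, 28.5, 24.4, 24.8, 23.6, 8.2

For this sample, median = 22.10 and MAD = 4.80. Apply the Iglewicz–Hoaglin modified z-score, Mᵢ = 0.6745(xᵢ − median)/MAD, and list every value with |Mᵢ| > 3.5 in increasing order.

47.6

|Mᵢ| > 3.5 ⇔ |xᵢ − 22.10| > 3.5·4.80/0.6745 = 24.91.
So outliers lie outside [-2.81, 47.01].
47.6: M = 3.58 → outlier.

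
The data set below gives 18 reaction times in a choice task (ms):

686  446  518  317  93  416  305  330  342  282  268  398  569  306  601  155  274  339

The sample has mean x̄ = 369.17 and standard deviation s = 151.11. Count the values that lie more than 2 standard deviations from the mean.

Cutoffs: x̄ ± 2s = [66.95, 671.39].
Outside the cutoffs: 686.

1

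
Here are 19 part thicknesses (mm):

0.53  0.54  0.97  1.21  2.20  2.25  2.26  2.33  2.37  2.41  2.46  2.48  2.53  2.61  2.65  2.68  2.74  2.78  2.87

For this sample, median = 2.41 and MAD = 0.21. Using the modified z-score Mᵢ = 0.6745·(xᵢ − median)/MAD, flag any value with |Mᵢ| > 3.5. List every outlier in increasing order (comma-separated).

0.53, 0.54, 0.97, 1.21

|Mᵢ| > 3.5 ⇔ |xᵢ − 2.41| > 3.5·0.21/0.6745 = 1.09.
So outliers lie outside [1.32, 3.50].
0.53: M = -6.04 → outlier.
0.54: M = -6.01 → outlier.
0.97: M = -4.63 → outlier.
1.21: M = -3.85 → outlier.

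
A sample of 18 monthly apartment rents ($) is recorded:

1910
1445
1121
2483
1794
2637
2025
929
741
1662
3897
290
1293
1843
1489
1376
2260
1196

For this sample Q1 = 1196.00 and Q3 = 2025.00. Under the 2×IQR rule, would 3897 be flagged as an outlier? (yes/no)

IQR = Q3 − Q1 = 2025.00 − 1196.00 = 829.00.
Lower fence = Q1 − 2·IQR = 1196.00 − 1658.00 = -462.00.
Upper fence = Q3 + 2·IQR = 2025.00 + 1658.00 = 3683.00.
3897 lies above the upper fence.

yes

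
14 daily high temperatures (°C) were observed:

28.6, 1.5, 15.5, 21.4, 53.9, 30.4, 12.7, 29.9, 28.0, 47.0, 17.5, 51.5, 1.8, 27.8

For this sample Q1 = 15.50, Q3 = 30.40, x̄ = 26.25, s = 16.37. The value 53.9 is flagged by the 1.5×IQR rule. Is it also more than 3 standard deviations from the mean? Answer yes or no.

no

z = (53.9 − 26.25) / 16.37 = 1.69.
|z| = 1.69 ≤ 3.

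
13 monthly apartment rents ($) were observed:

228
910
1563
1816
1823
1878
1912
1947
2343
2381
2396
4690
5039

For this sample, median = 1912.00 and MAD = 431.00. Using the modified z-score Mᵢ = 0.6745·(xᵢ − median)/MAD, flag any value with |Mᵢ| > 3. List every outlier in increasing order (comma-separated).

4690, 5039

|Mᵢ| > 3 ⇔ |xᵢ − 1912.00| > 3·431.00/0.6745 = 1916.98.
So outliers lie outside [-4.98, 3828.98].
4690: M = 4.35 → outlier.
5039: M = 4.89 → outlier.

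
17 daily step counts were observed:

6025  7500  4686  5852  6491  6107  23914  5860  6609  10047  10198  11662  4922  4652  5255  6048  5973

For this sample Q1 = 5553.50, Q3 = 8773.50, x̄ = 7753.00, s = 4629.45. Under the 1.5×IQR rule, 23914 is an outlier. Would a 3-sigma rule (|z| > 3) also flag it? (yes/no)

yes

z = (23914 − 7753.00) / 4629.45 = 3.49.
|z| = 3.49 > 3.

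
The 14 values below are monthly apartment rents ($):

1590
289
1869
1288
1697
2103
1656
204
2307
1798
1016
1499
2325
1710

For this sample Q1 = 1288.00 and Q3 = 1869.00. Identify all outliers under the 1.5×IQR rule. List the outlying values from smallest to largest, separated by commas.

IQR = Q3 − Q1 = 1869.00 − 1288.00 = 581.00.
Lower fence = Q1 − 1.5·IQR = 1288.00 − 871.50 = 416.50.
Upper fence = Q3 + 1.5·IQR = 1869.00 + 871.50 = 2740.50.
204 < 416.50 → outlier.
289 < 416.50 → outlier.
All remaining values lie within [416.50, 2740.50].

204, 289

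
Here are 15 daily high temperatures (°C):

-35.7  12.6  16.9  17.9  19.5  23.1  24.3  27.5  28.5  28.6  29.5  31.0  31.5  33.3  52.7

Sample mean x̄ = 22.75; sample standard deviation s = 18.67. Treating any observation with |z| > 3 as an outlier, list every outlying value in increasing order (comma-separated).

Cutoffs at x̄ ± 3s: 22.75 ± 3·18.67 = [-33.26, 78.76].
-35.7: z = -3.13, |z| > 3 → outlier.
Every other value lies within [-33.26, 78.76].

-35.7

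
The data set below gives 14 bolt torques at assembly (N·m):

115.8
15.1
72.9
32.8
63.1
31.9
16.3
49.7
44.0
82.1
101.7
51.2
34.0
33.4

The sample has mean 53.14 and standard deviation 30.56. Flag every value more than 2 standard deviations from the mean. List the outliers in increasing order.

Cutoffs at x̄ ± 2s: 53.14 ± 2·30.56 = [-7.98, 114.26].
115.8: z = 2.05, |z| > 2 → outlier.
Every other value lies within [-7.98, 114.26].

115.8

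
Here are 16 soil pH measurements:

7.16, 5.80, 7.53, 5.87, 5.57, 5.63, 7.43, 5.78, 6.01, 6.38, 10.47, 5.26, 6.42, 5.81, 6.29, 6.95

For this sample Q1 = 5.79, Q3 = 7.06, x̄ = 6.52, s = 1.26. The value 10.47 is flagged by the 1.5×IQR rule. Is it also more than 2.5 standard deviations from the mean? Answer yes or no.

yes

z = (10.47 − 6.52) / 1.26 = 3.13.
|z| = 3.13 > 2.5.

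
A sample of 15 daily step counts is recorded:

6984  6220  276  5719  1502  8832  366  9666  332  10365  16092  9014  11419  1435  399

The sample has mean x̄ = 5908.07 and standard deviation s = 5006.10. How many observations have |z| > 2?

1

Cutoffs: x̄ ± 2s = [-4104.13, 15920.27].
Outside the cutoffs: 16092.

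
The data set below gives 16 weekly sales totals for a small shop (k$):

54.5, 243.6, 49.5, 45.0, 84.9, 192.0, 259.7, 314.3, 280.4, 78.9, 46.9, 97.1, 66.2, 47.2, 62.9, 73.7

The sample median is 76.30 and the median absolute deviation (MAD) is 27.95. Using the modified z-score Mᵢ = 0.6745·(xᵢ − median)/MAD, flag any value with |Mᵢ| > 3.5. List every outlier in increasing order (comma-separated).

|Mᵢ| > 3.5 ⇔ |xᵢ − 76.30| > 3.5·27.95/0.6745 = 145.03.
So outliers lie outside [-68.73, 221.33].
243.6: M = 4.04 → outlier.
259.7: M = 4.43 → outlier.
280.4: M = 4.93 → outlier.
314.3: M = 5.74 → outlier.

243.6, 259.7, 280.4, 314.3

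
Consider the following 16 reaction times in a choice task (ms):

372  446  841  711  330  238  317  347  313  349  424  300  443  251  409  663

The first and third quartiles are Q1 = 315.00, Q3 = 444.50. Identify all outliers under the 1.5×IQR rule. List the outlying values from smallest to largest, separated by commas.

663, 711, 841

IQR = Q3 − Q1 = 444.50 − 315.00 = 129.50.
Lower fence = Q1 − 1.5·IQR = 315.00 − 194.25 = 120.75.
Upper fence = Q3 + 1.5·IQR = 444.50 + 194.25 = 638.75.
663 > 638.75 → outlier.
711 > 638.75 → outlier.
841 > 638.75 → outlier.
All remaining values lie within [120.75, 638.75].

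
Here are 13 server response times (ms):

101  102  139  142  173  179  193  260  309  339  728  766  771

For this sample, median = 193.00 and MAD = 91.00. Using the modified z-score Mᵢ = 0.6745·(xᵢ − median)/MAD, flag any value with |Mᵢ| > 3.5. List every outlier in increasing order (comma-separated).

|Mᵢ| > 3.5 ⇔ |xᵢ − 193.00| > 3.5·91.00/0.6745 = 472.20.
So outliers lie outside [-279.20, 665.20].
728: M = 3.97 → outlier.
766: M = 4.25 → outlier.
771: M = 4.28 → outlier.

728, 766, 771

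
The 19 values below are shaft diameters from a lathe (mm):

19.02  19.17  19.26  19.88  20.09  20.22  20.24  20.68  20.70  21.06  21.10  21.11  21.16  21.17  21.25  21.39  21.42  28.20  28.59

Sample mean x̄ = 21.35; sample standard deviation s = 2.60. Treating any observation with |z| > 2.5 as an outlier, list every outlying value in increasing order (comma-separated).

28.20, 28.59

Cutoffs at x̄ ± 2.5s: 21.35 ± 2.5·2.60 = [14.85, 27.85].
28.20: z = 2.63, |z| > 2.5 → outlier.
28.59: z = 2.78, |z| > 2.5 → outlier.
Every other value lies within [14.85, 27.85].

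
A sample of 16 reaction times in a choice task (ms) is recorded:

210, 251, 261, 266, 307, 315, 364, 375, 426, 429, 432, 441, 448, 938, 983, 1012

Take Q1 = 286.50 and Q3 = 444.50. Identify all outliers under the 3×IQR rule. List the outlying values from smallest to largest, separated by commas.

938, 983, 1012

IQR = Q3 − Q1 = 444.50 − 286.50 = 158.00.
Lower fence = Q1 − 3·IQR = 286.50 − 474.00 = -187.50.
Upper fence = Q3 + 3·IQR = 444.50 + 474.00 = 918.50.
938 > 918.50 → outlier.
983 > 918.50 → outlier.
1012 > 918.50 → outlier.
All remaining values lie within [-187.50, 918.50].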